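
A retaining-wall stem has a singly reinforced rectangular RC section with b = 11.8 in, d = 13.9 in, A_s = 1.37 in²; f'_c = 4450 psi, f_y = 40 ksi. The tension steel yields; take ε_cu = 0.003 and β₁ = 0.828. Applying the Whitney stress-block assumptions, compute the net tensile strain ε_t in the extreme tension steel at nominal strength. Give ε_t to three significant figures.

ε_t ≈ 0.0251

a = A_s f_y/(0.85 f'_c b) = 1.228 in.
β₁ = 0.828, so c = a/β₁ = 1.228/0.828 = 1.483 in.
From the linear strain diagram with ε_cu = 0.003: ε_t = 0.003 (d − c)/c = 0.003 × (13.9 − 1.483)/1.483 = 0.0251.
Since ε_t ≥ 0.005, the section is tension-controlled.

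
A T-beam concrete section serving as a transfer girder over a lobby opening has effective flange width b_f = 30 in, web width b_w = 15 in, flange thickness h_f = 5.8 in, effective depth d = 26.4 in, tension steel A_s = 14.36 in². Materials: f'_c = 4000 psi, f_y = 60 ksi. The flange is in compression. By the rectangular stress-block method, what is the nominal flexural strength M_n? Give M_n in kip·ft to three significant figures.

Tension: T = A_s f_y = 14.36 × 60 = 861.6 kips.
Try a within the flange: a = T/(0.85 f'_c b_f) = 861.6/(0.85 × 4 × 30) = 8.447 in.
a = 8.447 > h_f = 5.8 in: the block extends into the web. Split into flange-overhang and web parts.
C_f = 0.85 f'_c (b_f − b_w) h_f = 0.85 × 4 × (30 − 15) × 5.8 = 295.8 kips.
Remaining web compression depth: a_w = (T − C_f)/(0.85 f'_c b_w) = (861.6 − 295.8)/(0.85 × 4 × 15) = 11.094 in.
M_n = C_f(d − h_f/2) + (T − C_f)(d − a_w/2) = 295.8 × (26.4 − 2.9) + 565.8 × (26.4 − 5.547) = 6951.3 + 11798.6 = 18749.9 kip·in.
M_n = 18749.9/12 = 1562.49 kip·ft.

M_n ≈ 1560 kip·ft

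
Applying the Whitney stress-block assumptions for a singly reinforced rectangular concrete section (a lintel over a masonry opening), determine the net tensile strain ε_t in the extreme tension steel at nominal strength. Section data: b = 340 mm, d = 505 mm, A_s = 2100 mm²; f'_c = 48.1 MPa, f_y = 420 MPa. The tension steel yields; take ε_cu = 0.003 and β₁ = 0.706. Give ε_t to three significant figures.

a = A_s f_y/(0.85 f'_c b) = 63.45 mm.
β₁ = 0.706, so c = a/β₁ = 63.45/0.706 = 89.87 mm.
From the linear strain diagram with ε_cu = 0.003: ε_t = 0.003 (d − c)/c = 0.003 × (505 − 89.87)/89.87 = 0.0139.
Since ε_t ≥ 0.005, the section is tension-controlled.

ε_t ≈ 0.0139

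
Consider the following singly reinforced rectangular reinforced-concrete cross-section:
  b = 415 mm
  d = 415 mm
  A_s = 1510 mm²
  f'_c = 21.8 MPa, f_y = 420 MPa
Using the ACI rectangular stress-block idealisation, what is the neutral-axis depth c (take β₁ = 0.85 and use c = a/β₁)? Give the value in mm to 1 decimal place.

T = A_s f_y = 1510 × 420 = 634200 N = 634.2 kN.
Setting C = 0.85 f'_c a b equal to T: a = 634200/(0.85 × 21.8 × 415) = 82.471 mm.
With β₁ = 0.85, c = a/β₁ = 82.471/0.85 = 97.0 mm.

c ≈ 97.0 mm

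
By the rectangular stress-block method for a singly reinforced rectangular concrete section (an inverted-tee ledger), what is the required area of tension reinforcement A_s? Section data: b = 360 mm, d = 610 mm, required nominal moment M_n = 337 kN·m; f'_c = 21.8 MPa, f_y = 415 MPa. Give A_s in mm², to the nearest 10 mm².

A_s ≈ 1440 mm²

With M_n = 0.85 f'_c a b (d − a/2), solve the quadratic for a:
a = d − √(d² − 2M_n/(0.85 f'_c b)) = 610 − √(610² − 2 × 337×10⁶/(0.85 × 21.8 × 360)) = 89.36 mm.
A_s = 0.85 f'_c a b / f_y = 0.85 × 21.8 × 89.36 × 360 / 415 = 1436.4 mm².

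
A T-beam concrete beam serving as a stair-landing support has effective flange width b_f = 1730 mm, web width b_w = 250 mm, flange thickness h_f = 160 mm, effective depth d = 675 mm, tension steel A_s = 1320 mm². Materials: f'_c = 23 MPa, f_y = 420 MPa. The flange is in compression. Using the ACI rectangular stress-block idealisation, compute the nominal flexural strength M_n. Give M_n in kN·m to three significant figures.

Tension: T = A_s f_y = 1320 × 420 = 554400 N.
Try a within the flange: a = T/(0.85 f'_c b_f) = 554400/(0.85 × 23 × 1730) = 16.39 mm.
Since a = 16.39 ≤ h_f = 160 mm, the stress block lies entirely in the flange; analyse as a rectangular beam of width b_f.
M_n = T(d − a/2) = 554400 × (675 − 8.195) = 369.68 × 10⁶ N·mm.
M_n = 369.68 kN·m.

M_n ≈ 370 kN·m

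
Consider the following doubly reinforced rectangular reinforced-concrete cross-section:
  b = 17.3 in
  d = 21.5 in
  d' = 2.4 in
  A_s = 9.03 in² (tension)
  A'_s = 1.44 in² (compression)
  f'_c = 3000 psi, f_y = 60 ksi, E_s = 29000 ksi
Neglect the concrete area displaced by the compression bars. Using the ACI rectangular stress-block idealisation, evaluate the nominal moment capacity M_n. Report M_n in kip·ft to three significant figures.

M_n ≈ 758 kip·ft

Assume both steels yield.
a = (A_s − A'_s) f_y/(0.85 f'_c b) = (9.03 − 1.44) × 60/(0.85 × 3 × 17.3) = 10.323 in.
c = a/β₁ = 10.323/0.85 = 12.145 in; ε'_s = 0.003(c − d')/c = 0.0024 ≥ ε_y = 0.0021, so the compression steel yields.
M_n = (A_s − A'_s) f_y (d − a/2) + A'_s f_y (d − d') = 455.4 × (21.5 − 5.1615) + 86.4 × (21.5 − 2.4) = 7440.6 + 1650.2 = 9090.8 kip·in = 9090.8/12 = 757.57 kip·ft.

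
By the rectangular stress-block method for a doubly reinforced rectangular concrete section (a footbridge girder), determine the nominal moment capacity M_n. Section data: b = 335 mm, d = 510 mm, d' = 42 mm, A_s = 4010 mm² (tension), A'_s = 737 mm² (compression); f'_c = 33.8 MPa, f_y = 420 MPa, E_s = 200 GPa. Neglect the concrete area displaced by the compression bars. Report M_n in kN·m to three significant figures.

Assume both tension and compression steel yield.
Net tension couple steel: A_s − A'_s = 3273 mm².
a = (A_s − A'_s) f_y / (0.85 f'_c b) = 1374660/(0.85 × 33.8 × 335) = 142.83 mm.
c = a/β₁ = 142.83/0.809 = 176.55 mm; ε'_s = 0.003(c − d')/c = 0.0023 ≥ f_y/E_s = 0.0021, so compression steel does yield.
M_n = (A_s − A'_s) f_y (d − a/2) + A'_s f_y (d − d') = [1374660 × (510 − 71.415) + 309540 × (510 − 42)] × 10⁻⁶ = 602.91 + 144.86 = 747.77 kN·m.

M_n ≈ 748 kN·m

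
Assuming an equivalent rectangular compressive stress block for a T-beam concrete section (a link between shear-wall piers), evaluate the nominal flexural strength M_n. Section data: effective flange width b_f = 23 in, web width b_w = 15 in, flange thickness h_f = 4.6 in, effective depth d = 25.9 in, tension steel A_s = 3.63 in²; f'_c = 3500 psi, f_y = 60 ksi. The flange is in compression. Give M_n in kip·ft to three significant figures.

Tension: T = A_s f_y = 3.63 × 60 = 217.8 kips.
Try a within the flange: a = T/(0.85 f'_c b_f) = 217.8/(0.85 × 3.5 × 23) = 3.183 in.
Since a = 3.183 ≤ h_f = 4.6 in, the stress block lies entirely in the flange; analyse as a rectangular beam of width b_f.
M_n = T(d − a/2) = 217.8 × (25.9 − 1.5915) = 5294.4 kip·in.
M_n = 5294.4/12 = 441.20 kip·ft.

M_n ≈ 441 kip·ft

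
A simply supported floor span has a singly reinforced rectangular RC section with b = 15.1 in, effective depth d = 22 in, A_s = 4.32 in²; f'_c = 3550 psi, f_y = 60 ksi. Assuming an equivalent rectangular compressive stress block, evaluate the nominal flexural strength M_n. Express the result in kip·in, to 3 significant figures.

T = A_s f_y = 4.32 × 60 = 259.2 kips.
a = T/(0.85 f'_c b) = 259.2/(0.85 × 3.55 × 15.1) = 5.689 in.
M_n = T(d − a/2) = 259.2 × (22 − 2.8445) = 4965.1 kip·in.

M_n ≈ 4970 kip·in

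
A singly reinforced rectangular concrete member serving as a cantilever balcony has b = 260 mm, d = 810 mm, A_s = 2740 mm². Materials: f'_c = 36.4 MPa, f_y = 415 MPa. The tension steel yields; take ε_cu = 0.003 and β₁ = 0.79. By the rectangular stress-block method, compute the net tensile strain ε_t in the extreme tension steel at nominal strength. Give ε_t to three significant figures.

ε_t ≈ 0.0106

a = A_s f_y/(0.85 f'_c b) = 141.35 mm.
β₁ = 0.79, so c = a/β₁ = 141.35/0.79 = 178.92 mm.
From the linear strain diagram with ε_cu = 0.003: ε_t = 0.003 (d − c)/c = 0.003 × (810 − 178.92)/178.92 = 0.0106.
Since ε_t ≥ 0.005, the section is tension-controlled.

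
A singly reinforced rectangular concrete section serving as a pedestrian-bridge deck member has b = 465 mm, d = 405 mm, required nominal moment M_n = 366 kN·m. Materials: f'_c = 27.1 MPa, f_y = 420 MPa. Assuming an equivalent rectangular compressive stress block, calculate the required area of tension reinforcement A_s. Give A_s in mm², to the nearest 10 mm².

A_s ≈ 2440 mm²

With M_n = 0.85 f'_c a b (d − a/2), solve the quadratic for a:
a = d − √(d² − 2M_n/(0.85 f'_c b)) = 405 − √(405² − 2 × 366×10⁶/(0.85 × 27.1 × 465)) = 95.67 mm.
A_s = 0.85 f'_c a b / f_y = 0.85 × 27.1 × 95.67 × 465 / 420 = 2439.9 mm².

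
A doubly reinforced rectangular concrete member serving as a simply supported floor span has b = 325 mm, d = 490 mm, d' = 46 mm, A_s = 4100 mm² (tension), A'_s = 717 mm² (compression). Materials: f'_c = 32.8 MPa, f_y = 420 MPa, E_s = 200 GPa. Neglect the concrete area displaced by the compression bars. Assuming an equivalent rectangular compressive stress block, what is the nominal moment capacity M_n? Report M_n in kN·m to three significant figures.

M_n ≈ 719 kN·m

Assume both tension and compression steel yield.
Net tension couple steel: A_s − A'_s = 3383 mm².
a = (A_s − A'_s) f_y / (0.85 f'_c b) = 1420860/(0.85 × 32.8 × 325) = 156.81 mm.
c = a/β₁ = 156.81/0.816 = 192.17 mm; ε'_s = 0.003(c − d')/c = 0.0023 ≥ f_y/E_s = 0.0021, so compression steel does yield.
M_n = (A_s − A'_s) f_y (d − a/2) + A'_s f_y (d − d') = [1420860 × (490 − 78.405) + 301140 × (490 − 46)] × 10⁻⁶ = 584.82 + 133.71 = 718.53 kN·m.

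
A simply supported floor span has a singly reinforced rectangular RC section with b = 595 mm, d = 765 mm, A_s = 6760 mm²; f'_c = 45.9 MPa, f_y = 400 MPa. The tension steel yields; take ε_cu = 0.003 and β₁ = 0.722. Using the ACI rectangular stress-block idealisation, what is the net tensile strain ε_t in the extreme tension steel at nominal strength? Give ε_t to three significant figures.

a = A_s f_y/(0.85 f'_c b) = 116.48 mm.
β₁ = 0.722, so c = a/β₁ = 116.48/0.722 = 161.33 mm.
From the linear strain diagram with ε_cu = 0.003: ε_t = 0.003 (d − c)/c = 0.003 × (765 − 161.33)/161.33 = 0.0112.
Since ε_t ≥ 0.005, the section is tension-controlled.

ε_t ≈ 0.0112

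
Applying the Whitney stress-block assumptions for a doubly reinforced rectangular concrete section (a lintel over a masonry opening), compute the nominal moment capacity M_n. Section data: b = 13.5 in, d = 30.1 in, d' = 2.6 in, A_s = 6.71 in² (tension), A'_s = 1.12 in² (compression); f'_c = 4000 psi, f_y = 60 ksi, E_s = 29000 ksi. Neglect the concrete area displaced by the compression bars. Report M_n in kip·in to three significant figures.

M_n ≈ 10700 kip·in

Assume both steels yield.
a = (A_s − A'_s) f_y/(0.85 f'_c b) = (6.71 − 1.12) × 60/(0.85 × 4 × 13.5) = 7.307 in.
c = a/β₁ = 7.307/0.85 = 8.596 in; ε'_s = 0.003(c − d')/c = 0.0021 ≥ ε_y = 0.0021, so the compression steel yields.
M_n = (A_s − A'_s) f_y (d − a/2) + A'_s f_y (d − d') = 335.4 × (30.1 − 3.6535) + 67.2 × (30.1 − 2.6) = 8870.2 + 1848.0 = 10718.2 kip·in.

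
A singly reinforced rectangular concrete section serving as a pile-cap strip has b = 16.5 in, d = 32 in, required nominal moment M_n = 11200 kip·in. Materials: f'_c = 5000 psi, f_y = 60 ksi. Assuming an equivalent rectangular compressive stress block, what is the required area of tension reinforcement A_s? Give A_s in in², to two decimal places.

A_s ≈ 6.38 in²

From M_n = 0.85 f'_c a b (d − a/2):
a = d − √(d² − 2M_n/(0.85 f'_c b)) = 32 − √(32² − 2 × 11200/(0.85 × 5 × 16.5)) = 5.456 in.
A_s = 0.85 f'_c a b / f_y = 0.85 × 5 × 5.456 × 16.5 / 60 = 6.377 in².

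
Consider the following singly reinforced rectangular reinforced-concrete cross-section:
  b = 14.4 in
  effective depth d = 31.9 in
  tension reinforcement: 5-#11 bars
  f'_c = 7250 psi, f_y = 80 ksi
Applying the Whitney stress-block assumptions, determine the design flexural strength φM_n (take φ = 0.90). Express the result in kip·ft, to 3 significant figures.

A_s = 5 × 1.56 = 7.8 in².
T = A_s f_y = 7.8 × 80 = 624 kips.
a = T/(0.85 f'_c b) = 624/(0.85 × 7.25 × 14.4) = 7.032 in.
M_n = T(d − a/2) = 624 × (31.9 − 3.516) = 17711.6 kip·in = 17711.6/12 = 1475.97 kip·ft.
φM_n = 0.90 × 1475.97 = 1328.37 kip·ft.

φM_n ≈ 1330 kip·ft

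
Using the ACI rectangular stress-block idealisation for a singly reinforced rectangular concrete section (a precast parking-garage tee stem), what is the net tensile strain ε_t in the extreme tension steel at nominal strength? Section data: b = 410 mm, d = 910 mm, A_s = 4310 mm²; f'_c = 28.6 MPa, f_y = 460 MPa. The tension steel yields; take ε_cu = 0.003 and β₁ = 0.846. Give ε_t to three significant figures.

a = A_s f_y/(0.85 f'_c b) = 198.91 mm.
β₁ = 0.846, so c = a/β₁ = 198.91/0.846 = 235.12 mm.
From the linear strain diagram with ε_cu = 0.003: ε_t = 0.003 (d − c)/c = 0.003 × (910 − 235.12)/235.12 = 0.00861.
Since ε_t ≥ 0.005, the section is tension-controlled.

ε_t ≈ 0.00861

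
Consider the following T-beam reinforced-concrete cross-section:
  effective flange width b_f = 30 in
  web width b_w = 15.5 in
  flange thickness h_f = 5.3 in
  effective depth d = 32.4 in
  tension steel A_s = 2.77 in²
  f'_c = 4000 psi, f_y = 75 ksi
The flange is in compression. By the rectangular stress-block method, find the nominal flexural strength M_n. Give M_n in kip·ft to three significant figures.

M_n ≈ 543 kip·ft

Tension: T = A_s f_y = 2.77 × 75 = 207.75 kips.
Try a within the flange: a = T/(0.85 f'_c b_f) = 207.75/(0.85 × 4 × 30) = 2.037 in.
Since a = 2.037 ≤ h_f = 5.3 in, the stress block lies entirely in the flange; analyse as a rectangular beam of width b_f.
M_n = T(d − a/2) = 207.75 × (32.4 − 1.0185) = 6519.5 kip·in.
M_n = 6519.5/12 = 543.29 kip·ft.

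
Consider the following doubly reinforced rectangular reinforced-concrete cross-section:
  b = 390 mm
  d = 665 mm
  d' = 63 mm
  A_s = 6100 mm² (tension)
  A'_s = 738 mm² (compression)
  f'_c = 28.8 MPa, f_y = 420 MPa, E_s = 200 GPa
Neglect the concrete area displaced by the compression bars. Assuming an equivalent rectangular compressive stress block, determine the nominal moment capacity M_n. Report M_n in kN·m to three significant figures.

Assume both tension and compression steel yield.
Net tension couple steel: A_s − A'_s = 5362 mm².
a = (A_s − A'_s) f_y / (0.85 f'_c b) = 2252040/(0.85 × 28.8 × 390) = 235.88 mm.
c = a/β₁ = 235.88/0.844 = 279.48 mm; ε'_s = 0.003(c − d')/c = 0.0023 ≥ f_y/E_s = 0.0021, so compression steel does yield.
M_n = (A_s − A'_s) f_y (d − a/2) + A'_s f_y (d − d') = [2252040 × (665 − 117.94) + 309960 × (665 − 63)] × 10⁻⁶ = 1232.00 + 186.60 = 1418.60 kN·m.

M_n ≈ 1420 kN·m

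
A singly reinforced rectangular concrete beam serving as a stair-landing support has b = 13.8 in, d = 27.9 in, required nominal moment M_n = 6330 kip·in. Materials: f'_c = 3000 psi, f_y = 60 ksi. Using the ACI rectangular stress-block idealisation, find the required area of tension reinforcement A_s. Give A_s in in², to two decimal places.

A_s ≈ 4.36 in²

From M_n = 0.85 f'_c a b (d − a/2):
a = d − √(d² − 2M_n/(0.85 f'_c b)) = 27.9 − √(27.9² − 2 × 6330/(0.85 × 3 × 13.8)) = 7.439 in.
A_s = 0.85 f'_c a b / f_y = 0.85 × 3 × 7.439 × 13.8 / 60 = 4.363 in².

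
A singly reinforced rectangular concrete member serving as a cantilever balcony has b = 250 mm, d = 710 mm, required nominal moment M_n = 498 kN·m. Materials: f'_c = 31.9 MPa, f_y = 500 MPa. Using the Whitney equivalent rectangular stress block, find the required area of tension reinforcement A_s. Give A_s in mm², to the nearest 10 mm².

With M_n = 0.85 f'_c a b (d − a/2), solve the quadratic for a:
a = d − √(d² − 2M_n/(0.85 f'_c b)) = 710 − √(710² − 2 × 498×10⁶/(0.85 × 31.9 × 250)) = 112.36 mm.
A_s = 0.85 f'_c a b / f_y = 0.85 × 31.9 × 112.36 × 250 / 500 = 1523.3 mm².

A_s ≈ 1520 mm²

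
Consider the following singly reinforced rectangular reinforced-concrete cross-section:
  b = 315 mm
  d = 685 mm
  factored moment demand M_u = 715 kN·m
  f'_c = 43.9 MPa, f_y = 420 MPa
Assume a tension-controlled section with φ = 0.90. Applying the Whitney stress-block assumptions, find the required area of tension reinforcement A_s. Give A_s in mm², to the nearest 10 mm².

M_n = M_u/φ = 715/0.90 = 794.444 kN·m.
With M_n = 0.85 f'_c a b (d − a/2), solve the quadratic for a:
a = d − √(d² − 2M_n/(0.85 f'_c b)) = 685 − √(685² − 2 × 794.444×10⁶/(0.85 × 43.9 × 315)) = 107.03 mm.
A_s = 0.85 f'_c a b / f_y = 0.85 × 43.9 × 107.03 × 315 / 420 = 2995.4 mm².

A_s ≈ 3000 mm²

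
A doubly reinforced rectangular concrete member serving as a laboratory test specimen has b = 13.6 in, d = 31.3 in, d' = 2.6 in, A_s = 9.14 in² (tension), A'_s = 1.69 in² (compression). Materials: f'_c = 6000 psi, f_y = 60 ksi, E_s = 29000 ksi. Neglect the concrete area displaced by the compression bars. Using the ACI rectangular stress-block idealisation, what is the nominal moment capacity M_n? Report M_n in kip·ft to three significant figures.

M_n ≈ 1290 kip·ft

Assume both steels yield.
a = (A_s − A'_s) f_y/(0.85 f'_c b) = (9.14 − 1.69) × 60/(0.85 × 6 × 13.6) = 6.445 in.
c = a/β₁ = 6.445/0.75 = 8.593 in; ε'_s = 0.003(c − d')/c = 0.0021 ≥ ε_y = 0.0021, so the compression steel yields.
M_n = (A_s − A'_s) f_y (d − a/2) + A'_s f_y (d − d') = 447 × (31.3 − 3.2225) + 101.4 × (31.3 − 2.6) = 12550.6 + 2910.2 = 15460.8 kip·in = 15460.8/12 = 1288.40 kip·ft.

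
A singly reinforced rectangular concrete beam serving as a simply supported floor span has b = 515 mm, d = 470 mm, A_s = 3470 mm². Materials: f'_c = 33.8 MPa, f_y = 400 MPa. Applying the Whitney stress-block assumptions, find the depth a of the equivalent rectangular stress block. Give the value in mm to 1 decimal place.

T = A_s f_y = 3470 × 400 = 1388000 N = 1388 kN.
Setting C = 0.85 f'_c a b equal to T: a = 1388000/(0.85 × 33.8 × 515) = 93.8 mm.

a ≈ 93.8 mm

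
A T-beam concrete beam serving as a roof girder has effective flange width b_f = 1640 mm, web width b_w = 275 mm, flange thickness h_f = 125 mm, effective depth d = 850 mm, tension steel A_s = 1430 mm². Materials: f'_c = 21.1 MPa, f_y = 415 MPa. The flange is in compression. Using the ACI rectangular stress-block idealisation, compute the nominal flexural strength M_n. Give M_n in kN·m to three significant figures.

M_n ≈ 498 kN·m

Tension: T = A_s f_y = 1430 × 415 = 593450 N.
Try a within the flange: a = T/(0.85 f'_c b_f) = 593450/(0.85 × 21.1 × 1640) = 20.18 mm.
Since a = 20.18 ≤ h_f = 125 mm, the stress block lies entirely in the flange; analyse as a rectangular beam of width b_f.
M_n = T(d − a/2) = 593450 × (850 − 10.09) = 498.44 × 10⁶ N·mm.
M_n = 498.44 kN·m.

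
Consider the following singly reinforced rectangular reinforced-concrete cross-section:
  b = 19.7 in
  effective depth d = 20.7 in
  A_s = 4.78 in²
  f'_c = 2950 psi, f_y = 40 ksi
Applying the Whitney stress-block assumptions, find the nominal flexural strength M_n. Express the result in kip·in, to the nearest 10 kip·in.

T = A_s f_y = 4.78 × 40 = 191.2 kips.
a = T/(0.85 f'_c b) = 191.2/(0.85 × 2.95 × 19.7) = 3.871 in.
M_n = T(d − a/2) = 191.2 × (20.7 − 1.9355) = 3587.8 kip·in.

M_n ≈ 3590 kip·in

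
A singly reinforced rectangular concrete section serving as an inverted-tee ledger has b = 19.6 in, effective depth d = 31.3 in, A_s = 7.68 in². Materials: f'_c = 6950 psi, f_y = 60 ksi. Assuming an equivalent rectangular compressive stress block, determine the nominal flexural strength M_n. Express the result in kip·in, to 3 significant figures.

M_n ≈ 13500 kip·in

T = A_s f_y = 7.68 × 60 = 460.8 kips.
a = T/(0.85 f'_c b) = 460.8/(0.85 × 6.95 × 19.6) = 3.980 in.
M_n = T(d − a/2) = 460.8 × (31.3 − 1.99) = 13506.0 kip·in.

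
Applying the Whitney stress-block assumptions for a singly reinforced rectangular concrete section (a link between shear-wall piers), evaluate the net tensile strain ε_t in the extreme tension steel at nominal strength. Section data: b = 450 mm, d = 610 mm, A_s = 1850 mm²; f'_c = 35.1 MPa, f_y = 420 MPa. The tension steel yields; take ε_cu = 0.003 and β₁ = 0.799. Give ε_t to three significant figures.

a = A_s f_y/(0.85 f'_c b) = 57.87 mm.
β₁ = 0.799, so c = a/β₁ = 57.87/0.799 = 72.43 mm.
From the linear strain diagram with ε_cu = 0.003: ε_t = 0.003 (d − c)/c = 0.003 × (610 − 72.43)/72.43 = 0.0223.
Since ε_t ≥ 0.005, the section is tension-controlled.

ε_t ≈ 0.0223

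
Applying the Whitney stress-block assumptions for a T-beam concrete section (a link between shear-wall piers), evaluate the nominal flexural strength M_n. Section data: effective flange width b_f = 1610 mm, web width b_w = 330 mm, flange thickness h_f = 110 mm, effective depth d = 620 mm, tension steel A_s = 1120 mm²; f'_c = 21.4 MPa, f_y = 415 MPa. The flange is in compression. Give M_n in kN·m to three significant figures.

Tension: T = A_s f_y = 1120 × 415 = 464800 N.
Try a within the flange: a = T/(0.85 f'_c b_f) = 464800/(0.85 × 21.4 × 1610) = 15.87 mm.
Since a = 15.87 ≤ h_f = 110 mm, the stress block lies entirely in the flange; analyse as a rectangular beam of width b_f.
M_n = T(d − a/2) = 464800 × (620 − 7.935) = 284.49 × 10⁶ N·mm.
M_n = 284.49 kN·m.

M_n ≈ 284 kN·m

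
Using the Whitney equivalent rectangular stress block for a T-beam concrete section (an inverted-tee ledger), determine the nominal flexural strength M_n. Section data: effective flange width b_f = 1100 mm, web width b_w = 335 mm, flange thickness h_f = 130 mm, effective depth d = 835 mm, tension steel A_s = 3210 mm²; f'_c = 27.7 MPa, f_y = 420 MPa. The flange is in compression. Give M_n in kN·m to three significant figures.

Tension: T = A_s f_y = 3210 × 420 = 1348200 N.
Try a within the flange: a = T/(0.85 f'_c b_f) = 1348200/(0.85 × 27.7 × 1100) = 52.06 mm.
Since a = 52.06 ≤ h_f = 130 mm, the stress block lies entirely in the flange; analyse as a rectangular beam of width b_f.
M_n = T(d − a/2) = 1348200 × (835 − 26.03) = 1090.65 × 10⁶ N·mm.
M_n = 1090.65 kN·m.

M_n ≈ 1090 kN·m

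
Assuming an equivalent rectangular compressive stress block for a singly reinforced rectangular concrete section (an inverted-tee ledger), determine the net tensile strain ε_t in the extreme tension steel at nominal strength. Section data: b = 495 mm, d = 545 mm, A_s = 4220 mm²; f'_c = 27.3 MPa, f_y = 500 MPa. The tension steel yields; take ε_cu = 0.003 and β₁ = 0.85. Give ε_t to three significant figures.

a = A_s f_y/(0.85 f'_c b) = 183.69 mm.
β₁ = 0.85, so c = a/β₁ = 183.69/0.85 = 216.11 mm.
From the linear strain diagram with ε_cu = 0.003: ε_t = 0.003 (d − c)/c = 0.003 × (545 − 216.11)/216.11 = 0.00457.
ε_t is between 0.004 and 0.005 — transition zone.

ε_t ≈ 0.00457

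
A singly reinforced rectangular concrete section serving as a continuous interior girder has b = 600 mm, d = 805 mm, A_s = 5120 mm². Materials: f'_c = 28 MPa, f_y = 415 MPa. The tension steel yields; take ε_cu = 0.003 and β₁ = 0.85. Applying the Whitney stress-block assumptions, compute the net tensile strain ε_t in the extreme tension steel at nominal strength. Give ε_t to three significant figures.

ε_t ≈ 0.0108

a = A_s f_y/(0.85 f'_c b) = 148.80 mm.
β₁ = 0.85, so c = a/β₁ = 148.80/0.85 = 175.06 mm.
From the linear strain diagram with ε_cu = 0.003: ε_t = 0.003 (d − c)/c = 0.003 × (805 − 175.06)/175.06 = 0.0108.
Since ε_t ≥ 0.005, the section is tension-controlled.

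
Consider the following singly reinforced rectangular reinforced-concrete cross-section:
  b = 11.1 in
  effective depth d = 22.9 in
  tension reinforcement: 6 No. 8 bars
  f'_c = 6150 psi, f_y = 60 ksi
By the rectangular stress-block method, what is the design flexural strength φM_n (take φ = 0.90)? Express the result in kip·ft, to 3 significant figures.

φM_n ≈ 436 kip·ft

A_s = 6 × 0.79 = 4.74 in².
T = A_s f_y = 4.74 × 60 = 284.4 kips.
a = T/(0.85 f'_c b) = 284.4/(0.85 × 6.15 × 11.1) = 4.901 in.
M_n = T(d − a/2) = 284.4 × (22.9 − 2.4505) = 5815.8 kip·in = 5815.8/12 = 484.65 kip·ft.
φM_n = 0.90 × 484.65 = 436.19 kip·ft.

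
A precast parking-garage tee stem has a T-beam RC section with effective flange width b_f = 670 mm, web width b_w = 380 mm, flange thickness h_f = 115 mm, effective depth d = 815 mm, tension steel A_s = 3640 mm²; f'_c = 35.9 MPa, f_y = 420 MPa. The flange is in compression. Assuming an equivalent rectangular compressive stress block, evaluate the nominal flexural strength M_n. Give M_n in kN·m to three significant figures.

Tension: T = A_s f_y = 3640 × 420 = 1528800 N.
Try a within the flange: a = T/(0.85 f'_c b_f) = 1528800/(0.85 × 35.9 × 670) = 74.78 mm.
Since a = 74.78 ≤ h_f = 115 mm, the stress block lies entirely in the flange; analyse as a rectangular beam of width b_f.
M_n = T(d − a/2) = 1528800 × (815 − 37.39) = 1188.81 × 10⁶ N·mm.
M_n = 1188.81 kN·m.

M_n ≈ 1190 kN·m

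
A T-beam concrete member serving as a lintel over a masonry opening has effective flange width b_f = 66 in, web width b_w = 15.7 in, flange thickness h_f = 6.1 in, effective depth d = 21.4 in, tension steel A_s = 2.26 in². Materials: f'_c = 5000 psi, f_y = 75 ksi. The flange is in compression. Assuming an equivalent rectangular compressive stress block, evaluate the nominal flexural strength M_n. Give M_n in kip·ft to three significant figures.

M_n ≈ 298 kip·ft

Tension: T = A_s f_y = 2.26 × 75 = 169.5 kips.
Try a within the flange: a = T/(0.85 f'_c b_f) = 169.5/(0.85 × 5 × 66) = 0.604 in.
Since a = 0.604 ≤ h_f = 6.1 in, the stress block lies entirely in the flange; analyse as a rectangular beam of width b_f.
M_n = T(d − a/2) = 169.5 × (21.4 − 0.302) = 3576.1 kip·in.
M_n = 3576.1/12 = 298.01 kip·ft.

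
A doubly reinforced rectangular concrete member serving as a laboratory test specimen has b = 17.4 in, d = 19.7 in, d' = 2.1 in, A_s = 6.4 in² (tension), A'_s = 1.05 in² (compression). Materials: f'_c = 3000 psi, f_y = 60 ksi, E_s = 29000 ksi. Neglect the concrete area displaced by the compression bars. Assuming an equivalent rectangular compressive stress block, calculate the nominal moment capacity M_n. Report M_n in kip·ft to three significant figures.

M_n ≈ 523 kip·ft

Assume both steels yield.
a = (A_s − A'_s) f_y/(0.85 f'_c b) = (6.4 − 1.05) × 60/(0.85 × 3 × 17.4) = 7.235 in.
c = a/β₁ = 7.235/0.85 = 8.512 in; ε'_s = 0.003(c − d')/c = 0.0023 ≥ ε_y = 0.0021, so the compression steel yields.
M_n = (A_s − A'_s) f_y (d − a/2) + A'_s f_y (d − d') = 321 × (19.7 − 3.6175) + 63 × (19.7 − 2.1) = 5162.5 + 1108.8 = 6271.3 kip·in = 6271.3/12 = 522.61 kip·ft.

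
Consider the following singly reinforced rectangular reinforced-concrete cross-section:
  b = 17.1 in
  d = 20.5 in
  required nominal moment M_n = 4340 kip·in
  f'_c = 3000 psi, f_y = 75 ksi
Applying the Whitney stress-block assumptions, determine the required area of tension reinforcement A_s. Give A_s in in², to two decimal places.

From M_n = 0.85 f'_c a b (d − a/2):
a = d − √(d² − 2M_n/(0.85 f'_c b)) = 20.5 − √(20.5² − 2 × 4340/(0.85 × 3 × 17.1)) = 5.628 in.
A_s = 0.85 f'_c a b / f_y = 0.85 × 3 × 5.628 × 17.1 / 75 = 3.272 in².

A_s ≈ 3.27 in²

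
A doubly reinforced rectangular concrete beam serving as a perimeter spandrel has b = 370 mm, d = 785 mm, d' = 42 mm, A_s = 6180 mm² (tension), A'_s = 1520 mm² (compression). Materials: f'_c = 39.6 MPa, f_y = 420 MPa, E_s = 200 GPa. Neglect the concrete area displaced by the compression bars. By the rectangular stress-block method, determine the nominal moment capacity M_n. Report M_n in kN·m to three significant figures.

M_n ≈ 1860 kN·m

Assume both tension and compression steel yield.
Net tension couple steel: A_s − A'_s = 4660 mm².
a = (A_s − A'_s) f_y / (0.85 f'_c b) = 1957200/(0.85 × 39.6 × 370) = 157.15 mm.
c = a/β₁ = 157.15/0.767 = 204.89 mm; ε'_s = 0.003(c − d')/c = 0.0024 ≥ f_y/E_s = 0.0021, so compression steel does yield.
M_n = (A_s − A'_s) f_y (d − a/2) + A'_s f_y (d − d') = [1957200 × (785 − 78.575) + 638400 × (785 − 42)] × 10⁻⁶ = 1382.62 + 474.33 = 1856.95 kN·m.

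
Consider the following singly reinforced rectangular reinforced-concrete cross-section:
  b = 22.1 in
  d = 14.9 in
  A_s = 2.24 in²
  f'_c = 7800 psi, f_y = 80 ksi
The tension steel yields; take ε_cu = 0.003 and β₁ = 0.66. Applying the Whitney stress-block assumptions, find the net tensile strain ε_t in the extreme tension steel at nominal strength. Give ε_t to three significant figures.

a = A_s f_y/(0.85 f'_c b) = 1.223 in.
β₁ = 0.66, so c = a/β₁ = 1.223/0.66 = 1.853 in.
From the linear strain diagram with ε_cu = 0.003: ε_t = 0.003 (d − c)/c = 0.003 × (14.9 − 1.853)/1.853 = 0.0211.
Since ε_t ≥ 0.005, the section is tension-controlled.

ε_t ≈ 0.0211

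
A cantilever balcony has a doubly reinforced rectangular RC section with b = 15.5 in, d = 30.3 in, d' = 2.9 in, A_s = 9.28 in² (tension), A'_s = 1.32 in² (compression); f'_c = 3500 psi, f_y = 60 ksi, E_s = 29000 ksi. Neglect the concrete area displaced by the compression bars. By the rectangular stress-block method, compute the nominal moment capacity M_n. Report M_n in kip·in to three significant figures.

M_n ≈ 14200 kip·in

Assume both steels yield.
a = (A_s − A'_s) f_y/(0.85 f'_c b) = (9.28 − 1.32) × 60/(0.85 × 3.5 × 15.5) = 10.357 in.
c = a/β₁ = 10.357/0.85 = 12.185 in; ε'_s = 0.003(c − d')/c = 0.0023 ≥ ε_y = 0.0021, so the compression steel yields.
M_n = (A_s − A'_s) f_y (d − a/2) + A'_s f_y (d − d') = 477.6 × (30.3 − 5.1785) + 79.2 × (30.3 − 2.9) = 11998.0 + 2170.1 = 14168.1 kip·in.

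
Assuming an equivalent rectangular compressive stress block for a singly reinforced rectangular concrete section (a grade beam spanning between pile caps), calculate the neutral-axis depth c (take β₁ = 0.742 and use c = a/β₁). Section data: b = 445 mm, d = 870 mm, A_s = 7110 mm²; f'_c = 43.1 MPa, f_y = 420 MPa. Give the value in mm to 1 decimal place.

c ≈ 246.9 mm

T = A_s f_y = 7110 × 420 = 2986200 N = 2986.2 kN.
Setting C = 0.85 f'_c a b equal to T: a = 2986200/(0.85 × 43.1 × 445) = 183.174 mm.
With β₁ = 0.742, c = a/β₁ = 183.174/0.742 = 246.9 mm.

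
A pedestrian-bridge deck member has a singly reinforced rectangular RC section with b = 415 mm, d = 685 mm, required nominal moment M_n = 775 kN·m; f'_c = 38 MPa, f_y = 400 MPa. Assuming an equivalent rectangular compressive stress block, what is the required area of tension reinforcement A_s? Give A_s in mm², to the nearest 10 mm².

A_s ≈ 3030 mm²

With M_n = 0.85 f'_c a b (d − a/2), solve the quadratic for a:
a = d − √(d² − 2M_n/(0.85 f'_c b)) = 685 − √(685² − 2 × 775×10⁶/(0.85 × 38 × 415)) = 90.36 mm.
A_s = 0.85 f'_c a b / f_y = 0.85 × 38 × 90.36 × 415 / 400 = 3028.1 mm².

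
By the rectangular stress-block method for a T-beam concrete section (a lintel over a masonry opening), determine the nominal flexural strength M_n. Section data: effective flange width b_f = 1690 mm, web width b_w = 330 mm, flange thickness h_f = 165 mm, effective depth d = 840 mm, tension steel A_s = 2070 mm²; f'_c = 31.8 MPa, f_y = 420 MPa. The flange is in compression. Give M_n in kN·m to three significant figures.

M_n ≈ 722 kN·m

Tension: T = A_s f_y = 2070 × 420 = 869400 N.
Try a within the flange: a = T/(0.85 f'_c b_f) = 869400/(0.85 × 31.8 × 1690) = 19.03 mm.
Since a = 19.03 ≤ h_f = 165 mm, the stress block lies entirely in the flange; analyse as a rectangular beam of width b_f.
M_n = T(d − a/2) = 869400 × (840 − 9.515) = 722.02 × 10⁶ N·mm.
M_n = 722.02 kN·m.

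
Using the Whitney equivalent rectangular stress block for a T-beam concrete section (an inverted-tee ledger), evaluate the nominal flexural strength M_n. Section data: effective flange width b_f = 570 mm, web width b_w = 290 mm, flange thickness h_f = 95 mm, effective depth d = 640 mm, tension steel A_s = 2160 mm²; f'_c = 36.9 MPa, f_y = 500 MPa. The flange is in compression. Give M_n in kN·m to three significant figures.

M_n ≈ 659 kN·m

Tension: T = A_s f_y = 2160 × 500 = 1080000 N.
Try a within the flange: a = T/(0.85 f'_c b_f) = 1080000/(0.85 × 36.9 × 570) = 60.41 mm.
Since a = 60.41 ≤ h_f = 95 mm, the stress block lies entirely in the flange; analyse as a rectangular beam of width b_f.
M_n = T(d − a/2) = 1080000 × (640 − 30.205) = 658.58 × 10⁶ N·mm.
M_n = 658.58 kN·m.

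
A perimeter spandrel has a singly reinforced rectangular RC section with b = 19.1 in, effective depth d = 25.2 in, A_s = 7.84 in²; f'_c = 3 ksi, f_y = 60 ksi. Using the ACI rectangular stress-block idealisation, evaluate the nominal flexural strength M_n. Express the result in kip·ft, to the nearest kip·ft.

T = A_s f_y = 7.84 × 60 = 470.4 kips.
a = T/(0.85 f'_c b) = 470.4/(0.85 × 3 × 19.1) = 9.658 in.
M_n = T(d − a/2) = 470.4 × (25.2 − 4.829) = 9582.5 kip·in = 9582.5/12 = 798.54 kip·ft.

M_n ≈ 799 kip·ft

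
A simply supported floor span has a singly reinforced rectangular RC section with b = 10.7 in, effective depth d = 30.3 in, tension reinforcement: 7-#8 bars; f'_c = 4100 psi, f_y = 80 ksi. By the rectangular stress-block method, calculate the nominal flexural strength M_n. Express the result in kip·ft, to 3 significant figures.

M_n ≈ 898 kip·ft

A_s = 7 × 0.79 = 5.53 in².
T = A_s f_y = 5.53 × 80 = 442.4 kips.
a = T/(0.85 f'_c b) = 442.4/(0.85 × 4.1 × 10.7) = 11.864 in.
M_n = T(d − a/2) = 442.4 × (30.3 − 5.932) = 10780.4 kip·in = 10780.4/12 = 898.37 kip·ft.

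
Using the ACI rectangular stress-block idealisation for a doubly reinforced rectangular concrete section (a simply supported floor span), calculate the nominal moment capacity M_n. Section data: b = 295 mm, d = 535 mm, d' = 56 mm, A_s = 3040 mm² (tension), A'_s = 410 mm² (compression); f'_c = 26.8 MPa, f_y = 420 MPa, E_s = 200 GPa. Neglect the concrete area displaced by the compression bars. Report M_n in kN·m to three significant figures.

Assume both tension and compression steel yield.
Net tension couple steel: A_s − A'_s = 2630 mm².
a = (A_s − A'_s) f_y / (0.85 f'_c b) = 1104600/(0.85 × 26.8 × 295) = 164.37 mm.
c = a/β₁ = 164.37/0.85 = 193.38 mm; ε'_s = 0.003(c − d')/c = 0.0021 ≥ f_y/E_s = 0.0021, so compression steel does yield.
M_n = (A_s − A'_s) f_y (d − a/2) + A'_s f_y (d − d') = [1104600 × (535 − 82.185) + 172200 × (535 − 56)] × 10⁻⁶ = 500.18 + 82.48 = 582.66 kN·m.

M_n ≈ 583 kN·m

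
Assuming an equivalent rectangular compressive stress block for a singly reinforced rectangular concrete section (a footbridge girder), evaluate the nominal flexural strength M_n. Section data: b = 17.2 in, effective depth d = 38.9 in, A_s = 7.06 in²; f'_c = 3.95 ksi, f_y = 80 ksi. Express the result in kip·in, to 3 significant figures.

T = A_s f_y = 7.06 × 80 = 564.8 kips.
a = T/(0.85 f'_c b) = 564.8/(0.85 × 3.95 × 17.2) = 9.780 in.
M_n = T(d − a/2) = 564.8 × (38.9 − 4.89) = 19208.8 kip·in.

M_n ≈ 19200 kip·in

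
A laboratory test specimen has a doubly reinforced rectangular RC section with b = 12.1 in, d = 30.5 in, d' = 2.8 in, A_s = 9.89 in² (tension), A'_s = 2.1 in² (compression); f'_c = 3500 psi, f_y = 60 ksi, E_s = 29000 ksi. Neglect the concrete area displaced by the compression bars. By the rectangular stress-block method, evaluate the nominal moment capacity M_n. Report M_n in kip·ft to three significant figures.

M_n ≈ 1230 kip·ft

Assume both steels yield.
a = (A_s − A'_s) f_y/(0.85 f'_c b) = (9.89 − 2.1) × 60/(0.85 × 3.5 × 12.1) = 12.984 in.
c = a/β₁ = 12.984/0.85 = 15.275 in; ε'_s = 0.003(c − d')/c = 0.0025 ≥ ε_y = 0.0021, so the compression steel yields.
M_n = (A_s − A'_s) f_y (d − a/2) + A'_s f_y (d − d') = 467.4 × (30.5 − 6.492) + 126 × (30.5 − 2.8) = 11221.3 + 3490.2 = 14711.5 kip·in = 14711.5/12 = 1225.96 kip·ft.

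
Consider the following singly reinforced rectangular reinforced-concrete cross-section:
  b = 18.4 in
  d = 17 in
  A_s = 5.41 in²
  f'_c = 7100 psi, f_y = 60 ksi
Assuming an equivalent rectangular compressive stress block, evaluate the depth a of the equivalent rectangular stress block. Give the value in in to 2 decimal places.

T = A_s f_y = 5.41 × 60 = 324.6 kips.
a = T/(0.85 f'_c b) = 324.6/(0.85 × 7.1 × 18.4) = 2.92 in.

a ≈ 2.92 in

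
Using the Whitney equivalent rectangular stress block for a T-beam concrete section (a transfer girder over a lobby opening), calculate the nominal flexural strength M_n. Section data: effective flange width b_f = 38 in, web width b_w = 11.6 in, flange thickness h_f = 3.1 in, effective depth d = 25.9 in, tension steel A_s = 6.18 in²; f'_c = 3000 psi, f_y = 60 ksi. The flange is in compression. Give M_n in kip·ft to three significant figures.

M_n ≈ 736 kip·ft

Tension: T = A_s f_y = 6.18 × 60 = 370.8 kips.
Try a within the flange: a = T/(0.85 f'_c b_f) = 370.8/(0.85 × 3 × 38) = 3.827 in.
a = 3.827 > h_f = 3.1 in: the block extends into the web. Split into flange-overhang and web parts.
C_f = 0.85 f'_c (b_f − b_w) h_f = 0.85 × 3 × (38 − 11.6) × 3.1 = 208.7 kips.
Remaining web compression depth: a_w = (T − C_f)/(0.85 f'_c b_w) = (370.8 − 208.7)/(0.85 × 3 × 11.6) = 5.480 in.
M_n = C_f(d − h_f/2) + (T − C_f)(d − a_w/2) = 208.7 × (25.9 − 1.55) + 162.1 × (25.9 − 2.74) = 5081.8 + 3754.2 = 8836.0 kip·in.
M_n = 8836.0/12 = 736.33 kip·ft.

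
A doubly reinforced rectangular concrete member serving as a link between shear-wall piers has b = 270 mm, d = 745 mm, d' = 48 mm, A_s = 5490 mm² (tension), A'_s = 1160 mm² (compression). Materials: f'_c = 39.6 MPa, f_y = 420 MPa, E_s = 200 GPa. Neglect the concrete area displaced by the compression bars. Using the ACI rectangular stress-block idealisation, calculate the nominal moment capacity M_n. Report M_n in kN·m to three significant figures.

M_n ≈ 1510 kN·m

Assume both tension and compression steel yield.
Net tension couple steel: A_s − A'_s = 4330 mm².
a = (A_s − A'_s) f_y / (0.85 f'_c b) = 1818600/(0.85 × 39.6 × 270) = 200.11 mm.
c = a/β₁ = 200.11/0.767 = 260.90 mm; ε'_s = 0.003(c − d')/c = 0.0024 ≥ f_y/E_s = 0.0021, so compression steel does yield.
M_n = (A_s − A'_s) f_y (d − a/2) + A'_s f_y (d − d') = [1818600 × (745 − 100.055) + 487200 × (745 − 48)] × 10⁻⁶ = 1172.90 + 339.58 = 1512.48 kN·m.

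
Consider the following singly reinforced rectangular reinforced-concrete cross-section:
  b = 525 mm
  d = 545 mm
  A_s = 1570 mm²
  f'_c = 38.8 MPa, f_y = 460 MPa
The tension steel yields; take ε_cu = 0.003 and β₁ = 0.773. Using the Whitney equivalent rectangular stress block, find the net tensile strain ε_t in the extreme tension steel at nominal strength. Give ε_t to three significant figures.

a = A_s f_y/(0.85 f'_c b) = 41.71 mm.
β₁ = 0.773, so c = a/β₁ = 41.71/0.773 = 53.96 mm.
From the linear strain diagram with ε_cu = 0.003: ε_t = 0.003 (d − c)/c = 0.003 × (545 − 53.96)/53.96 = 0.0273.
Since ε_t ≥ 0.005, the section is tension-controlled.

ε_t ≈ 0.0273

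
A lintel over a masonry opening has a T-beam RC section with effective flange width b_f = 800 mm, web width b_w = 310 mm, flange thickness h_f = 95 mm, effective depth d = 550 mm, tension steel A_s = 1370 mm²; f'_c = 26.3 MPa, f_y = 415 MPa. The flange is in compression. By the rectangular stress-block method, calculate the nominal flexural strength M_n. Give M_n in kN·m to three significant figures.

Tension: T = A_s f_y = 1370 × 415 = 568550 N.
Try a within the flange: a = T/(0.85 f'_c b_f) = 568550/(0.85 × 26.3 × 800) = 31.79 mm.
Since a = 31.79 ≤ h_f = 95 mm, the stress block lies entirely in the flange; analyse as a rectangular beam of width b_f.
M_n = T(d − a/2) = 568550 × (550 − 15.895) = 303.67 × 10⁶ N·mm.
M_n = 303.67 kN·m.

M_n ≈ 304 kN·m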